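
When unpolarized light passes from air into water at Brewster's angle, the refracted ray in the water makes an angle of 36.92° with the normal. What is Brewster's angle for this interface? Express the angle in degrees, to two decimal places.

θ_B ≈ 53.08°

At Brewster's angle the reflected and refracted rays are perpendicular, so θ_B + θ_t = 90°.
θ_B = 90° − 36.92° = 53.08°.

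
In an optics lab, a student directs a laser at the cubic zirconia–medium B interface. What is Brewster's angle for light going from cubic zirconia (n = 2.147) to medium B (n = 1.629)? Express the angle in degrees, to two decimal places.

θ_B ≈ 37.19°

The reflected p-component vanishes when tan θ_B = n₂/n₁.
Here n₂/n₁ = 1.629/2.147 = 0.7587, and Brewster's law gives tan θ_B = n₂/n₁. Taking the arctangent, θ_B = 37.19°.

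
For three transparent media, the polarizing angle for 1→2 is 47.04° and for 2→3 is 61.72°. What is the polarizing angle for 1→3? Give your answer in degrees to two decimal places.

θ_B ≈ 63.39°

n₂/n₁ = tan 47.04° = 1.0739 and n₃/n₂ = tan 61.72° = 1.8588.
n₃/n₁ = 1.9961. Then tan θ_B(1→3) = n₃/n₁, so θ_B(1→3) = arctan(1.9961) = 63.39°.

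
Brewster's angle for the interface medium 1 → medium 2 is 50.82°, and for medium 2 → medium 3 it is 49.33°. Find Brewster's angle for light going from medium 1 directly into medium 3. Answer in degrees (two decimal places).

θ_B ≈ 55.00°

Each Brewster angle gives a ratio: n₂/n₁ = tan 50.82° = 1.2270, n₃/n₂ = tan 49.33° = 1.1638.
Multiplying, n₃/n₁ = 1.2270 × 1.1638 = 1.4280, and θ_B(1→3) = arctan 1.4280 = 55.00°.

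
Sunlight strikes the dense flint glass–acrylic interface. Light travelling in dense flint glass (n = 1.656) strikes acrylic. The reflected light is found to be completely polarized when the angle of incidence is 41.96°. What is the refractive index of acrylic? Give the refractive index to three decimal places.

n ≈ 1.489

Brewster's law: tan θ_B = n₂/n₁ (light incident in dense flint glass, refracted into acrylic).
n₂ = n₁ tan θ_B = 1.656 × tan 41.96° = 1.489.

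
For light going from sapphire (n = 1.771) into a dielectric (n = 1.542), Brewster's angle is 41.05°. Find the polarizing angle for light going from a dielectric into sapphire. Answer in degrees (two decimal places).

tan θ_B' = n₁/n₂ = 1/tan θ_B, so θ_B' = 90° − θ_B.
θ_B' = 90° − 41.05° = 48.95°.

θ_B' ≈ 48.95°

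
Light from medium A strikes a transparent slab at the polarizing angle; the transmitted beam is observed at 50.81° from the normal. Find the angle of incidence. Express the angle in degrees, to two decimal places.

At Brewster's angle the reflected and refracted rays are perpendicular, so θ_B + θ_t = 90°.
So θ_B = 90° − θ_t = 90° − 50.81° = 39.19°.

θ_B ≈ 39.19°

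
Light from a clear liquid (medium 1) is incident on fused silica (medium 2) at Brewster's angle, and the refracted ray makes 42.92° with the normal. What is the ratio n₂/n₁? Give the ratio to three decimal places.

At Brewster incidence θ_B = 90° − θ_t = 90° − 42.92° = 47.08°.
tan θ_B = n₂/n₁, so n₂/n₁ = tan 47.08° = 1.075.

n₂/n₁ ≈ 1.075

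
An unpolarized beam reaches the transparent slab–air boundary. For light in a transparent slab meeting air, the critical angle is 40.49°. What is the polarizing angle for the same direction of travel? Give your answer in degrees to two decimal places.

θ_B ≈ 33.00°

At the critical angle sin θ_c = n₂/n₁, giving n₂/n₁ = sin 40.49° = 0.6493.
Then tan θ_B = n₂/n₁ = 0.6493, so θ_B = arctan 0.6493 = 33.00°.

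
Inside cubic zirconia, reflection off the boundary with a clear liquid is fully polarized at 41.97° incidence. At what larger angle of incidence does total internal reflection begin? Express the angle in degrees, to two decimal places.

tan θ_B = n₂/n₁ = tan 41.97° = 0.8995.
Total internal reflection: sin θ_c = n₂/n₁ = 0.8995.
θ_c = arcsin(0.8995) = 64.09°.

θ_c ≈ 64.09°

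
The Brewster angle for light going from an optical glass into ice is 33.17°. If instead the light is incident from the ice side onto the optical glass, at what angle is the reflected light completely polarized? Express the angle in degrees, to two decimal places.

The two Brewster angles are complementary: θ_B' = 90° − θ_B = 90° − 33.17° = 56.83°.

θ_B' ≈ 56.83°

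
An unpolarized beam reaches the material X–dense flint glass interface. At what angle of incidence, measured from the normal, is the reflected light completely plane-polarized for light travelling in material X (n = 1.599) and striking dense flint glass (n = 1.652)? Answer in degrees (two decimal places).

θ_B ≈ 45.93°

The reflected p-component vanishes when tan θ_B = n₂/n₁.
Brewster's condition: tan θ_B = n₂/n₁ = 1.652/1.599 = 1.0331. Taking the arctangent, θ_B = 45.93°.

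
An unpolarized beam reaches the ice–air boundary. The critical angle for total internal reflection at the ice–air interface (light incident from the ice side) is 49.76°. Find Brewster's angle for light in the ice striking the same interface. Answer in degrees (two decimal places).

At the critical angle sin θ_c = n₂/n₁, giving n₂/n₁ = sin 49.76° = 0.7633.
Then tan θ_B = n₂/n₁ = 0.7633, so θ_B = arctan 0.7633 = 37.36°.

θ_B ≈ 37.36°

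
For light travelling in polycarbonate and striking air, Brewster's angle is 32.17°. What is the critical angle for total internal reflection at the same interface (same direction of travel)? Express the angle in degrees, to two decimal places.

tan θ_B = n₂/n₁ = tan 32.17° = 0.6290.
Total internal reflection: sin θ_c = n₂/n₁ = 0.6290.
θ_c = arcsin(0.6290) = 38.98°.

θ_c ≈ 38.98°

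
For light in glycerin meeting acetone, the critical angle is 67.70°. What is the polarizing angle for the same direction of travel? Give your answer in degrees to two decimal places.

At the critical angle sin θ_c = n₂/n₁, giving n₂/n₁ = sin 67.70° = 0.9252.
Then tan θ_B = n₂/n₁ = 0.9252, so θ_B = arctan 0.9252 = 42.78°.

θ_B ≈ 42.78°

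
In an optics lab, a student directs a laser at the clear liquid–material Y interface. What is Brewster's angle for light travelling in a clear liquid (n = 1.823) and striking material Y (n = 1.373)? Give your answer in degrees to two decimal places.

Here n₂/n₁ = 1.373/1.823 = 0.7532, and Brewster's law gives tan θ_B = n₂/n₁. Taking the arctangent, θ_B = 36.99°.

θ_B ≈ 36.99°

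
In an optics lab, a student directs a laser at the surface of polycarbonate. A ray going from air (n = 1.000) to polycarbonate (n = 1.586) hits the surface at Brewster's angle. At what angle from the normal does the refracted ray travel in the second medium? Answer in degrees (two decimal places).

tan θ_B = n₂/n₁ = 1.586/1.000 = 1.5860, so θ_B = 57.77°.
The refracted ray is perpendicular to the reflected ray, so θ_t = 90° − θ_B = 32.23°.

θ_t ≈ 32.23°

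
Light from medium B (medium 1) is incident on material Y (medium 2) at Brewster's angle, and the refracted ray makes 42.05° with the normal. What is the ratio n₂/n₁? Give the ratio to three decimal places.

θ_B + θ_t = 90°, so θ_B = 90° − 42.05° = 47.95°.
tan θ_B = n₂/n₁, so n₂/n₁ = tan 47.95° = 1.109.

n₂/n₁ ≈ 1.109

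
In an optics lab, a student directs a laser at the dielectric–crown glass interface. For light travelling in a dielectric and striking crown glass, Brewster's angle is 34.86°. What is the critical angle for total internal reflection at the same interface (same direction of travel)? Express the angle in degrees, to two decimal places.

θ_c ≈ 44.15°

From Brewster, n₂/n₁ = tan θ_B = tan 34.86° = 0.6966.
Then sin θ_c = n₂/n₁ = 0.6966, so θ_c = arcsin 0.6966 = 44.15°.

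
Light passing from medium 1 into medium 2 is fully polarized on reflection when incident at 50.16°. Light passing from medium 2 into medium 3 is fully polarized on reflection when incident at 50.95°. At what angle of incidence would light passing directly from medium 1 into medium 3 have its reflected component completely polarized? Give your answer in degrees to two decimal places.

n₂/n₁ = tan 50.16° = 1.1985 and n₃/n₂ = tan 50.95° = 1.2327.
n₃/n₁ = 1.4774. Then tan θ_B(1→3) = n₃/n₁, so θ_B(1→3) = arctan(1.4774) = 55.91°.

θ_B ≈ 55.91°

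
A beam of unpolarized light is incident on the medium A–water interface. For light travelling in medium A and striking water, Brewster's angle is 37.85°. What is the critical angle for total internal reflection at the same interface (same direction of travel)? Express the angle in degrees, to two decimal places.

n₂/n₁ = tan 37.85° = 0.7771; the critical angle satisfies sin θ_c = n₂/n₁.
θ_c = arcsin(0.7771) = 50.99°.

θ_c ≈ 50.99°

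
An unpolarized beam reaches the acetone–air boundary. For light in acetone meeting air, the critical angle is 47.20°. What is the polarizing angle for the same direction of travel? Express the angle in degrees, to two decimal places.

sin θ_c = n₂/n₁, so n₂/n₁ = sin 47.20° = 0.7337.
Brewster: tan θ_B = n₂/n₁ = 0.7337.
θ_B = arctan(0.7337) = 36.27°.

θ_B ≈ 36.27°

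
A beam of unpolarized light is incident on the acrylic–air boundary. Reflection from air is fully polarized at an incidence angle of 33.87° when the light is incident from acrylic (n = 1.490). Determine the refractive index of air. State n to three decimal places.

n ≈ 1.000

At Brewster's angle, tan θ_B = n₂/n₁ with n₁ on the incident side (acrylic) and n₂ on the transmitted side (air).
n₂ = n₁ tan θ_B = 1.490 × tan 33.87° = 1.000.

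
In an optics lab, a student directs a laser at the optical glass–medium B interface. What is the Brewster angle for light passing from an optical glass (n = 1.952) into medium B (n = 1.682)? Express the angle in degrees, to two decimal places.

The reflected p-component vanishes when tan θ_B = n₂/n₁.
Here n₂/n₁ = 1.682/1.952 = 0.8617, and Brewster's law gives tan θ_B = n₂/n₁.
θ_B = arctan(0.8617) = 40.75°.

θ_B ≈ 40.75°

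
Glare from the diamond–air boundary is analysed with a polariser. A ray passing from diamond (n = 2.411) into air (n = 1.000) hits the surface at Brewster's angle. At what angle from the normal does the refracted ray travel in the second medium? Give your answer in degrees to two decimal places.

First find Brewster's angle: tan θ_B = 1.000/2.411 = 0.4148, giving θ_B = 22.53°.
Since θ_B + θ_t = 90° at Brewster incidence, θ_t = 90° − 22.53° = 67.47°.

θ_t ≈ 67.47°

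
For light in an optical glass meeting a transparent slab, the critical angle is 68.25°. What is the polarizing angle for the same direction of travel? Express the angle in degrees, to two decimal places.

At the critical angle sin θ_c = n₂/n₁, giving n₂/n₁ = sin 68.25° = 0.9288.
Then tan θ_B = n₂/n₁ = 0.9288, so θ_B = arctan 0.9288 = 42.89°.

θ_B ≈ 42.89°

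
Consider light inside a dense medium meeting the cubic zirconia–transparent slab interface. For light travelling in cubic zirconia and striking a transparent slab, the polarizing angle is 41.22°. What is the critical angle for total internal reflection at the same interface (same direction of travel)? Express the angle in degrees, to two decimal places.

From Brewster, n₂/n₁ = tan θ_B = tan 41.22° = 0.8761.
Then sin θ_c = n₂/n₁ = 0.8761, so θ_c = arcsin 0.8761 = 61.17°.

θ_c ≈ 61.17°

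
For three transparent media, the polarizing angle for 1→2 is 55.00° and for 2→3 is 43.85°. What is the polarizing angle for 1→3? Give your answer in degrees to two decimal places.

θ_B ≈ 53.91°

tan θ_B(1→2) = n₂/n₁ = tan 55.00° = 1.4281.
tan θ_B(2→3) = n₃/n₂ = tan 43.85° = 0.9606.
So n₃/n₁ = (n₂/n₁)(n₃/n₂) = 1.4281 × 0.9606 = 1.3719.
θ_B(1→3) = arctan(1.3719) = 53.91°.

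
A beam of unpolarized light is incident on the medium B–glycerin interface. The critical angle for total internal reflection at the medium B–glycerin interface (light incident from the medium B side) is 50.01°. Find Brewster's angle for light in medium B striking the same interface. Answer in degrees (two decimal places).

At the critical angle sin θ_c = n₂/n₁, giving n₂/n₁ = sin 50.01° = 0.7662.
Then tan θ_B = n₂/n₁ = 0.7662, so θ_B = arctan 0.7662 = 37.46°.

θ_B ≈ 37.46°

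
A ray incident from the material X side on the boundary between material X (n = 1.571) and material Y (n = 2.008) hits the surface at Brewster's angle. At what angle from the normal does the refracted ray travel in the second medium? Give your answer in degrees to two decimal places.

θ_B = arctan(n₂/n₁) = arctan(2.008/1.571) = 51.96°.
At Brewster's angle the reflected and refracted rays are perpendicular, so θ_t = 90° − θ_B = 90° − 51.96° = 38.04°.

θ_t ≈ 38.04°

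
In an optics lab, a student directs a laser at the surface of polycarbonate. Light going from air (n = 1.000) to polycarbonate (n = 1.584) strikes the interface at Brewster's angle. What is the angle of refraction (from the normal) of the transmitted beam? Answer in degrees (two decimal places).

tan θ_B = n₂/n₁ = 1.584/1.000 = 1.5840, so θ_B = 57.74°.
The refracted ray is perpendicular to the reflected ray, so θ_t = 90° − θ_B = 32.26°.

θ_t ≈ 32.26°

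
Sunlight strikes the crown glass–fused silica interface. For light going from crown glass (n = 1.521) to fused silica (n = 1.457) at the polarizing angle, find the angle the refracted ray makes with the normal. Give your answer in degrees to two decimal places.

θ_t ≈ 46.23°

θ_B = arctan(n₂/n₁) = arctan(1.457/1.521) = 43.77°.
Since θ_B + θ_t = 90° at Brewster incidence, θ_t = 90° − 43.77° = 46.23°.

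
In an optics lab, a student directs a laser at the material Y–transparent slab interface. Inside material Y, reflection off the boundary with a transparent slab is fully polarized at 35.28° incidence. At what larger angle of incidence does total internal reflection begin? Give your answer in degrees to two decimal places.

θ_c ≈ 45.03°

tan θ_B = n₂/n₁ = tan 35.28° = 0.7075.
Total internal reflection: sin θ_c = n₂/n₁ = 0.7075.
θ_c = arcsin(0.7075) = 45.03°.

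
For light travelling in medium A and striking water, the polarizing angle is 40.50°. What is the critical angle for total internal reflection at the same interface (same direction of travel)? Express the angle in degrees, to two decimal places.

tan θ_B = n₂/n₁ = tan 40.50° = 0.8541.
Total internal reflection: sin θ_c = n₂/n₁ = 0.8541.
θ_c = arcsin(0.8541) = 58.66°.

θ_c ≈ 58.66°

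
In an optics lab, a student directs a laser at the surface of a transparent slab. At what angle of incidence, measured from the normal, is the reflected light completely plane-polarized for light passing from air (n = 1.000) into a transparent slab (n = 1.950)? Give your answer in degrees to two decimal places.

θ_B ≈ 62.85°

At Brewster's angle the reflected and refracted rays are perpendicular, which with Snell's law gives tan θ_B = n₂/n₁.
tan θ_B = n₂/n₁ = 1.950/1.000 = 1.9500.
θ_B = arctan(1.9500) = 62.85°.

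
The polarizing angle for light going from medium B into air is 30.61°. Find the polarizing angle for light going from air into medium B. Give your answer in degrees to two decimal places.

The two Brewster angles are complementary: θ_B' = 90° − θ_B = 90° − 30.61° = 59.39°.

θ_B' ≈ 59.39°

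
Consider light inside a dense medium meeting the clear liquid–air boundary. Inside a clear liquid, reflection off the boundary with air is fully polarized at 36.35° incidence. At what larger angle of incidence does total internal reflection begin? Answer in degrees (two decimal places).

tan θ_B = n₂/n₁ = tan 36.35° = 0.7359.
Total internal reflection: sin θ_c = n₂/n₁ = 0.7359.
θ_c = arcsin(0.7359) = 47.38°.

θ_c ≈ 47.38°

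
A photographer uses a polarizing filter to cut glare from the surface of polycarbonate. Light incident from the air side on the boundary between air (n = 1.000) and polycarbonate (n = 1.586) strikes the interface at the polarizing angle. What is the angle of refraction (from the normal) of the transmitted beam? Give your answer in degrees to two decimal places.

tan θ_B = n₂/n₁ = 1.586/1.000 = 1.5860, so θ_B = 57.77°.
Since θ_B + θ_t = 90° at Brewster incidence, θ_t = 90° − 57.77° = 32.23°.

θ_t ≈ 32.23°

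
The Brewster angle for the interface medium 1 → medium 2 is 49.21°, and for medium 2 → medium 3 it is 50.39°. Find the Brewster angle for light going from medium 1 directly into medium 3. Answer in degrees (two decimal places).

θ_B ≈ 54.47°

tan θ_B(1→2) = n₂/n₁ = tan 49.21° = 1.1589.
tan θ_B(2→3) = n₃/n₂ = tan 50.39° = 1.2084.
Multiplying, n₃/n₁ = 1.1589 × 1.2084 = 1.4004, and θ_B(1→3) = arctan 1.4004 = 54.47°.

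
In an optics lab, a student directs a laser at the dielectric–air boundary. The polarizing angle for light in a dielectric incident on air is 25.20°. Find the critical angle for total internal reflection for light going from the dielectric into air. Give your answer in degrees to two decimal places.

θ_c ≈ 28.07°

From Brewster, n₂/n₁ = tan θ_B = tan 25.20° = 0.4706.
Then sin θ_c = n₂/n₁ = 0.4706, so θ_c = arcsin 0.4706 = 28.07°.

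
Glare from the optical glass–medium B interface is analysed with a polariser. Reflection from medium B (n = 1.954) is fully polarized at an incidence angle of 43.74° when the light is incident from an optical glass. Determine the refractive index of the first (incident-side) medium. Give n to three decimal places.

At Brewster's angle, tan θ_B = n₂/n₁ with n₁ on the incident side (an optical glass) and n₂ on the transmitted side (medium B).
n₁ = n₂ / tan θ_B = 1.954 / tan 43.74° = 2.042.

n ≈ 2.042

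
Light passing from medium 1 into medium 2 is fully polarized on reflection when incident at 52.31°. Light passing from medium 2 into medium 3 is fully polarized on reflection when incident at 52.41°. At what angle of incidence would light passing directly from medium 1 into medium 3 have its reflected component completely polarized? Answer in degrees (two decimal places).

n₂/n₁ = tan 52.31° = 1.2943 and n₃/n₂ = tan 52.41° = 1.2990.
Multiplying, n₃/n₁ = 1.2943 × 1.2990 = 1.6813, and θ_B(1→3) = arctan 1.6813 = 59.26°.

θ_B ≈ 59.26°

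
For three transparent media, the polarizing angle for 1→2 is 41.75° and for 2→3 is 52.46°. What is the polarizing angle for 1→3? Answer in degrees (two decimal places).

n₂/n₁ = tan 41.75° = 0.8925 and n₃/n₂ = tan 52.46° = 1.3013.
Multiplying, n₃/n₁ = 0.8925 × 1.3013 = 1.1615, and θ_B(1→3) = arctan 1.1615 = 49.27°.

θ_B ≈ 49.27°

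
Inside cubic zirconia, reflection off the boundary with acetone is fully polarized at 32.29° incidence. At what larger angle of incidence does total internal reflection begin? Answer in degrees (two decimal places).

tan θ_B = n₂/n₁ = tan 32.29° = 0.6319.
Total internal reflection: sin θ_c = n₂/n₁ = 0.6319.
θ_c = arcsin(0.6319) = 39.19°.

θ_c ≈ 39.19°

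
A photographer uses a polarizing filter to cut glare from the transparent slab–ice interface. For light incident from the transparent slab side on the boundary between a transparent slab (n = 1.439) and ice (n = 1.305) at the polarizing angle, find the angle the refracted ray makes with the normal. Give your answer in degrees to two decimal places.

θ_B = arctan(n₂/n₁) = arctan(1.305/1.439) = 42.20°.
At Brewster's angle the reflected and refracted rays are perpendicular, so θ_t = 90° − θ_B = 90° − 42.20° = 47.80°.

θ_t ≈ 47.80°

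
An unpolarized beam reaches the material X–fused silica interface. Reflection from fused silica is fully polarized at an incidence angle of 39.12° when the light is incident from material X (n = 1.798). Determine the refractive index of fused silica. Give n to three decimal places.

Full polarization of the reflected beam means tan θ_B = n₂/n₁, where n₁ is the incident medium (material X).
n₂ = n₁ tan θ_B = 1.798 × tan 39.12° = 1.462.

n ≈ 1.462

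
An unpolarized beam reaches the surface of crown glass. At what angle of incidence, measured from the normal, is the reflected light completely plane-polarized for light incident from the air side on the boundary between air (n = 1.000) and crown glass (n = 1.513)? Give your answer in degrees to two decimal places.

θ_B ≈ 56.54°

The reflected p-component vanishes when tan θ_B = n₂/n₁.
Here n₂/n₁ = 1.513/1.000 = 1.5130, and Brewster's law gives tan θ_B = n₂/n₁.
So θ_B = arctan 1.5130 = 56.54°.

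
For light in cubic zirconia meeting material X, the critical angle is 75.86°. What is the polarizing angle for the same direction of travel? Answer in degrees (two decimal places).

sin θ_c = n₂/n₁, so n₂/n₁ = sin 75.86° = 0.9697.
Brewster: tan θ_B = n₂/n₁ = 0.9697.
θ_B = arctan(0.9697) = 44.12°.

θ_B ≈ 44.12°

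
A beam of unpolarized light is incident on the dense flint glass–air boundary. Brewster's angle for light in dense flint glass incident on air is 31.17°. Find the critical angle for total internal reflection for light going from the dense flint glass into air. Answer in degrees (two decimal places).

θ_c ≈ 37.22°

From Brewster, n₂/n₁ = tan θ_B = tan 31.17° = 0.6049.
Then sin θ_c = n₂/n₁ = 0.6049, so θ_c = arcsin 0.6049 = 37.22°.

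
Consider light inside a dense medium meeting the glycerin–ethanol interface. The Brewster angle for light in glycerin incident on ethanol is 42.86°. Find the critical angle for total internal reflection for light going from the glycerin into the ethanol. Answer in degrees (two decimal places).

θ_c ≈ 68.12°

tan θ_B = n₂/n₁ = tan 42.86° = 0.9280.
Total internal reflection: sin θ_c = n₂/n₁ = 0.9280.
θ_c = arcsin(0.9280) = 68.12°.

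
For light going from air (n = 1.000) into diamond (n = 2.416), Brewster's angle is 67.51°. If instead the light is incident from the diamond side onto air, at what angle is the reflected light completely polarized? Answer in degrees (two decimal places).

θ_B' ≈ 22.49°

The two Brewster angles are complementary: θ_B' = 90° − θ_B = 90° − 67.51° = 22.49°.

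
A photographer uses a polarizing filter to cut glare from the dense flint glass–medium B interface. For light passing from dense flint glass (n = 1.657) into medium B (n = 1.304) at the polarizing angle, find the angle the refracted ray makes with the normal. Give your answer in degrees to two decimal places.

θ_t ≈ 51.80°

tan θ_B = n₂/n₁ = 1.304/1.657 = 0.7870, so θ_B = 38.20°.
At Brewster's angle the reflected and refracted rays are perpendicular, so θ_t = 90° − θ_B = 90° − 38.20° = 51.80°.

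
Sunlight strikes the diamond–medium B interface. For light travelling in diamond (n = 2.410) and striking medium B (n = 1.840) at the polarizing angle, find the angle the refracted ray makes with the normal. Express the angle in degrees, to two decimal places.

First find Brewster's angle: tan θ_B = 1.840/2.410 = 0.7635, giving θ_B = 37.36°.
Since θ_B + θ_t = 90° at Brewster incidence, θ_t = 90° − 37.36° = 52.64°.

θ_t ≈ 52.64°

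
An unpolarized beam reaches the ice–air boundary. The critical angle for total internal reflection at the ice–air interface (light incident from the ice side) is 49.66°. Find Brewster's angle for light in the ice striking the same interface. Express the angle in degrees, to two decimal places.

sin θ_c = n₂/n₁, so n₂/n₁ = sin 49.66° = 0.7622.
Brewster: tan θ_B = n₂/n₁ = 0.7622.
θ_B = arctan(0.7622) = 37.32°.

θ_B ≈ 37.32°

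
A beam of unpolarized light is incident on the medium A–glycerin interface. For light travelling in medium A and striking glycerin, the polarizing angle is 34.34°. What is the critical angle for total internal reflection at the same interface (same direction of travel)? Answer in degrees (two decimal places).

n₂/n₁ = tan 34.34° = 0.6832; the critical angle satisfies sin θ_c = n₂/n₁.
θ_c = arcsin(0.6832) = 43.09°.

θ_c ≈ 43.09°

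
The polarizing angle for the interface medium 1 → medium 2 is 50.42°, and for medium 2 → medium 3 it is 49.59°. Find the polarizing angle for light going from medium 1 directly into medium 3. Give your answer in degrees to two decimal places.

n₂/n₁ = tan 50.42° = 1.2097 and n₃/n₂ = tan 49.59° = 1.1746.
Multiplying, n₃/n₁ = 1.2097 × 1.1746 = 1.4208, and θ_B(1→3) = arctan 1.4208 = 54.86°.

θ_B ≈ 54.86°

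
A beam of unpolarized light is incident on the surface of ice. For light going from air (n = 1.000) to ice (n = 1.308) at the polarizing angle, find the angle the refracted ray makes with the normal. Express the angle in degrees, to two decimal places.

θ_t ≈ 37.40°

θ_B = arctan(n₂/n₁) = arctan(1.308/1.000) = 52.60°.
The refracted ray is perpendicular to the reflected ray, so θ_t = 90° − θ_B = 37.40°.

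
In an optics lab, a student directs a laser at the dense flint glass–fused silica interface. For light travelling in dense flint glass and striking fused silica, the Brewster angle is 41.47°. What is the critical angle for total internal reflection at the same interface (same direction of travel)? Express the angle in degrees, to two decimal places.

θ_c ≈ 62.10°

n₂/n₁ = tan 41.47° = 0.8838; the critical angle satisfies sin θ_c = n₂/n₁.
θ_c = arcsin(0.8838) = 62.10°.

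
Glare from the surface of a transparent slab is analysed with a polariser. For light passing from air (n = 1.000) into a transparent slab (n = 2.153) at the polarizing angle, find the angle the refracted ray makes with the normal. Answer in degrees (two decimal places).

θ_t ≈ 24.91°

θ_B = arctan(n₂/n₁) = arctan(2.153/1.000) = 65.09°.
At Brewster's angle the reflected and refracted rays are perpendicular, so θ_t = 90° − θ_B = 90° − 65.09° = 24.91°.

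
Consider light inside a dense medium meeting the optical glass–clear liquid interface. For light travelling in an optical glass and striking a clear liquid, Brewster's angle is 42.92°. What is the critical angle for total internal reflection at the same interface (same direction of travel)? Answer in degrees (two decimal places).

θ_c ≈ 68.42°

From Brewster, n₂/n₁ = tan θ_B = tan 42.92° = 0.9299.
Then sin θ_c = n₂/n₁ = 0.9299, so θ_c = arcsin 0.9299 = 68.42°.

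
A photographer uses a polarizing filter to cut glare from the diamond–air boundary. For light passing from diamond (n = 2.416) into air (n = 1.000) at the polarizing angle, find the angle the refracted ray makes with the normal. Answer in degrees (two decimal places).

tan θ_B = n₂/n₁ = 1.000/2.416 = 0.4139, so θ_B = 22.49°.
The refracted ray is perpendicular to the reflected ray, so θ_t = 90° − θ_B = 67.51°.

θ_t ≈ 67.51°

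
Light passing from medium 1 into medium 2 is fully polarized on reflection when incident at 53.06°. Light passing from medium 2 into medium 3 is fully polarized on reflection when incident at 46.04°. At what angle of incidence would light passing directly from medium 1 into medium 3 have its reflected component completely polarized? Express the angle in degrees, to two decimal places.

tan θ_B(1→2) = n₂/n₁ = tan 53.06° = 1.3299.
tan θ_B(2→3) = n₃/n₂ = tan 46.04° = 1.0370.
Multiplying, n₃/n₁ = 1.3299 × 1.0370 = 1.3791, and θ_B(1→3) = arctan 1.3791 = 54.05°.

θ_B ≈ 54.05°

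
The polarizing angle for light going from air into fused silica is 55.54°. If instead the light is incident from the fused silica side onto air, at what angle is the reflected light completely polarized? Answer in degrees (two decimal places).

θ_B' ≈ 34.46°

Reversing the direction swaps n₁ and n₂, so tan θ_B' = 1/tan θ_B and θ_B' = 90° − θ_B.
Hence θ_B' = 90° − 55.54° = 34.46°.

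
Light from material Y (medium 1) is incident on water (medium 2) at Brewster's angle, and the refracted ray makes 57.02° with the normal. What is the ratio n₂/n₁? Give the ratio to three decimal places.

n₂/n₁ ≈ 0.649

θ_B + θ_t = 90°, so θ_B = 90° − 57.02° = 32.98°.
Then n₂/n₁ = tan θ_B = tan 32.98° = 0.649.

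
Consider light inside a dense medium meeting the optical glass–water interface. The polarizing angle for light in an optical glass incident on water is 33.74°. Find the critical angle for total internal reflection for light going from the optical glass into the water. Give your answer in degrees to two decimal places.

θ_c ≈ 41.91°

n₂/n₁ = tan 33.74° = 0.6679; the critical angle satisfies sin θ_c = n₂/n₁.
θ_c = arcsin(0.6679) = 41.91°.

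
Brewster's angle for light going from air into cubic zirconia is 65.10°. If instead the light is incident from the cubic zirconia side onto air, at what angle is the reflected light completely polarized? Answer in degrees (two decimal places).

θ_B' ≈ 24.90°

The two Brewster angles are complementary: θ_B' = 90° − θ_B = 90° − 65.10° = 24.90°.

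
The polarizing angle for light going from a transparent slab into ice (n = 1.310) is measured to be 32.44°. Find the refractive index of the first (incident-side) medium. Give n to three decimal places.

Full polarization of the reflected beam means tan θ_B = n₂/n₁, where n₁ is the incident medium (a transparent slab).
n₁ = n₂ / tan θ_B = 1.310 / tan 32.44° = 2.061.

n ≈ 2.061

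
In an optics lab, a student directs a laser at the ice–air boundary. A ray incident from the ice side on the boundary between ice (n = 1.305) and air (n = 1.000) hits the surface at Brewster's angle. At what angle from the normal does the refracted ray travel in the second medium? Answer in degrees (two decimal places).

First find Brewster's angle: tan θ_B = 1.000/1.305 = 0.7663, giving θ_B = 37.46°.
Since θ_B + θ_t = 90° at Brewster incidence, θ_t = 90° − 37.46° = 52.54°.

θ_t ≈ 52.54°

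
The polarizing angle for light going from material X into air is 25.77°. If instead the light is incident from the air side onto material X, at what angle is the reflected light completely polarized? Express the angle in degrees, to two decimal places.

Reversing the direction swaps n₁ and n₂, so tan θ_B' = 1/tan θ_B and θ_B' = 90° − θ_B.
Hence θ_B' = 90° − 25.77° = 64.23°.

θ_B' ≈ 64.23°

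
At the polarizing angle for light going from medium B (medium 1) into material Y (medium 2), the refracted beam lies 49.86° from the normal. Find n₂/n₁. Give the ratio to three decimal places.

θ_B + θ_t = 90°, so θ_B = 90° − 49.86° = 40.14°.
Then n₂/n₁ = tan θ_B = tan 40.14° = 0.843.

n₂/n₁ ≈ 0.843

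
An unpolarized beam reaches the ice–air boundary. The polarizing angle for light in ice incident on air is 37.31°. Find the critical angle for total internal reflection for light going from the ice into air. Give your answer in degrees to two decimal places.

θ_c ≈ 49.65°

From Brewster, n₂/n₁ = tan θ_B = tan 37.31° = 0.7621.
Then sin θ_c = n₂/n₁ = 0.7621, so θ_c = arcsin 0.7621 = 49.65°.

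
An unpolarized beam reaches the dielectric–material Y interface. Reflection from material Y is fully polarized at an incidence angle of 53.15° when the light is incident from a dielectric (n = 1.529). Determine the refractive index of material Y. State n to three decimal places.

Full polarization of the reflected beam means tan θ_B = n₂/n₁, where n₁ is the incident medium (a dielectric).
n₂ = n₁ tan θ_B = 1.529 × tan 53.15° = 2.040.

n ≈ 2.040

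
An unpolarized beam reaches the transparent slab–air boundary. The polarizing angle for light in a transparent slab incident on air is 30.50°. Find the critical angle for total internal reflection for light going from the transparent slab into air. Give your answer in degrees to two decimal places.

From Brewster, n₂/n₁ = tan θ_B = tan 30.50° = 0.5890.
Then sin θ_c = n₂/n₁ = 0.5890, so θ_c = arcsin 0.5890 = 36.09°.

θ_c ≈ 36.09°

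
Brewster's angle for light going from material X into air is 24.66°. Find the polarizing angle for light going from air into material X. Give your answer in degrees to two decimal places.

θ_B' ≈ 65.34°

The two Brewster angles are complementary: θ_B' = 90° − θ_B = 90° − 24.66° = 65.34°.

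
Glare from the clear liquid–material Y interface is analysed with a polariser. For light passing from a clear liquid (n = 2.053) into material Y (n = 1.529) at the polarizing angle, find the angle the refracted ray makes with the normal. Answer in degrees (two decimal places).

θ_t ≈ 53.32°

First find Brewster's angle: tan θ_B = 1.529/2.053 = 0.7448, giving θ_B = 36.68°.
Since θ_B + θ_t = 90° at Brewster incidence, θ_t = 90° − 36.68° = 53.32°.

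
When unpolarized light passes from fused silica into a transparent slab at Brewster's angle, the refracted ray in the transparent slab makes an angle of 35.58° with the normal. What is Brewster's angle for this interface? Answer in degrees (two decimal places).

Since the reflected and refracted rays are at right angles at the polarizing angle, θ_B + θ_t = 90°.
θ_B = 90° − 35.58° = 54.42°.

θ_B ≈ 54.42°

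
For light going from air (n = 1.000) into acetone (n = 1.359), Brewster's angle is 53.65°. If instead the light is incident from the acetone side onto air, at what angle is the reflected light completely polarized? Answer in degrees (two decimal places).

θ_B' ≈ 36.35°

The two Brewster angles are complementary: θ_B' = 90° − θ_B = 90° − 53.65° = 36.35°.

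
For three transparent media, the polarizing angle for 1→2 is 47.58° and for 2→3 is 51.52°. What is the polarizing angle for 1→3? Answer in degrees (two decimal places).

θ_B ≈ 54.01°

tan θ_B(1→2) = n₂/n₁ = tan 47.58° = 1.0944.
tan θ_B(2→3) = n₃/n₂ = tan 51.52° = 1.2581.
So n₃/n₁ = (n₂/n₁)(n₃/n₂) = 1.0944 × 1.2581 = 1.3768.
θ_B(1→3) = arctan(1.3768) = 54.01°.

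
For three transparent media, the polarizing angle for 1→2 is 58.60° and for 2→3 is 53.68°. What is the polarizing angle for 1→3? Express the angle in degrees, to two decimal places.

θ_B ≈ 65.83°

tan θ_B(1→2) = n₂/n₁ = tan 58.60° = 1.6383.
tan θ_B(2→3) = n₃/n₂ = tan 53.68° = 1.3603.
n₃/n₁ = 2.2286. Then tan θ_B(1→3) = n₃/n₁, so θ_B(1→3) = arctan(2.2286) = 65.83°.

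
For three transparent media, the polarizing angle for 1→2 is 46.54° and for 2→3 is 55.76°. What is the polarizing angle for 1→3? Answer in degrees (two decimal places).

tan θ_B(1→2) = n₂/n₁ = tan 46.54° = 1.0553.
tan θ_B(2→3) = n₃/n₂ = tan 55.76° = 1.4692.
n₃/n₁ = 1.5504. Then tan θ_B(1→3) = n₃/n₁, so θ_B(1→3) = arctan(1.5504) = 57.18°.

θ_B ≈ 57.18°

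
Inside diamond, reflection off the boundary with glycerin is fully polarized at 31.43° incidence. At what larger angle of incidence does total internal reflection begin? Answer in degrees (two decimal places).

θ_c ≈ 37.67°

From Brewster, n₂/n₁ = tan θ_B = tan 31.43° = 0.6111.
Then sin θ_c = n₂/n₁ = 0.6111, so θ_c = arcsin 0.6111 = 37.67°.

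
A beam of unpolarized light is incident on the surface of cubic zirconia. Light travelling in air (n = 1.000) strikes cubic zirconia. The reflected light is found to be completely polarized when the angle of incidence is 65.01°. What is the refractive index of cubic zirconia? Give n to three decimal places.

Full polarization of the reflected beam means tan θ_B = n₂/n₁, where n₁ is the incident medium (air).
n₂ = n₁ tan θ_B = 1.000 × tan 65.01° = 2.145.

n ≈ 2.145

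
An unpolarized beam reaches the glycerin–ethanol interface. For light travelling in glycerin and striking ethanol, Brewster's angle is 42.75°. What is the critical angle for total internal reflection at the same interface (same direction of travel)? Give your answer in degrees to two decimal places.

θ_c ≈ 67.58°

From Brewster, n₂/n₁ = tan θ_B = tan 42.75° = 0.9244.
Then sin θ_c = n₂/n₁ = 0.9244, so θ_c = arcsin 0.9244 = 67.58°.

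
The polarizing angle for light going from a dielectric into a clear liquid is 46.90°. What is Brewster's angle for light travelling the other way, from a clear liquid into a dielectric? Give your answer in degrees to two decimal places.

tan θ_B' = n₁/n₂ = 1/tan θ_B, so θ_B' = 90° − θ_B.
θ_B' = 90° − 46.90° = 43.10°.

θ_B' ≈ 43.10°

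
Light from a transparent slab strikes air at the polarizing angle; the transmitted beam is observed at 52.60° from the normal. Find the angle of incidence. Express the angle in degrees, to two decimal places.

Since the reflected and refracted rays are at right angles at the polarizing angle, θ_B + θ_t = 90°.
So θ_B = 90° − θ_t = 90° − 52.60° = 37.40°.

θ_B ≈ 37.40°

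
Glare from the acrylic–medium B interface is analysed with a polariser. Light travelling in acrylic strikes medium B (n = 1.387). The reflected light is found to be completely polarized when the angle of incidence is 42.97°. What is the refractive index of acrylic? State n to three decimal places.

n ≈ 1.489

Brewster's law: tan θ_B = n₂/n₁ (light incident in acrylic, refracted into medium B).
n₁ = n₂ / tan θ_B = 1.387 / tan 42.97° = 1.489.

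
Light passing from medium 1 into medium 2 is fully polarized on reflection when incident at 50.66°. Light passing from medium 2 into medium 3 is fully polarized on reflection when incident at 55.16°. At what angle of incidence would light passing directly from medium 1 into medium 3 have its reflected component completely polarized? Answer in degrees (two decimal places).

n₂/n₁ = tan 50.66° = 1.2200 and n₃/n₂ = tan 55.16° = 1.4367.
n₃/n₁ = 1.7528. Then tan θ_B(1→3) = n₃/n₁, so θ_B(1→3) = arctan(1.7528) = 60.29°.

θ_B ≈ 60.29°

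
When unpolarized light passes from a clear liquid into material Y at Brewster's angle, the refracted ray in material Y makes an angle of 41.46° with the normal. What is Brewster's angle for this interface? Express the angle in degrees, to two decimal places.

θ_B ≈ 48.54°

At Brewster's angle the reflected and refracted rays are perpendicular, so θ_B + θ_t = 90°.
θ_B = 90° − 41.46° = 48.54°.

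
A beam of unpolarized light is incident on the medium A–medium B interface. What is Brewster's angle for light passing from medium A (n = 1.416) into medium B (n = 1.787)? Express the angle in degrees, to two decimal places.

The reflected p-component vanishes when tan θ_B = n₂/n₁.
Brewster's condition: tan θ_B = n₂/n₁ = 1.787/1.416 = 1.2620.
θ_B = arctan(1.2620) = 51.61°.

θ_B ≈ 51.61°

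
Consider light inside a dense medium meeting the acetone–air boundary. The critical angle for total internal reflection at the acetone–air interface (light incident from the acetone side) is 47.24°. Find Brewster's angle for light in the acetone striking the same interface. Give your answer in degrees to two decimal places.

sin θ_c = n₂/n₁, so n₂/n₁ = sin 47.24° = 0.7342.
Brewster: tan θ_B = n₂/n₁ = 0.7342.
θ_B = arctan(0.7342) = 36.29°.

θ_B ≈ 36.29°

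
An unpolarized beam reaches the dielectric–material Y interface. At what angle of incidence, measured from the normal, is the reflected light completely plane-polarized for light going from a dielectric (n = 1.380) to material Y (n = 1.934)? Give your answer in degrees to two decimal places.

Brewster's condition: tan θ_B = n₂/n₁ = 1.934/1.380 = 1.4014.
θ_B = arctan(1.4014) = 54.49°.

θ_B ≈ 54.49°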